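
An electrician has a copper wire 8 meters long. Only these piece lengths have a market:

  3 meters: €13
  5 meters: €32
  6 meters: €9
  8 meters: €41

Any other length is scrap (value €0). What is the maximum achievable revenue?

45

Let best[k] be the best obtainable value from length k. For each k, try every first piece i and keep the best of price[i] + best[k−i].
best[1] = 0
best[2] = 0
best[3] = 13
best[4] = 13
best[5] = max(13+0, 32+0) = 32
best[6] = max(13+13, 32+0, 9+0) = 32
best[7] = max(13+13, 32+0, 9+0) = 32
best[8] = max(13+32, 32+13, 9+0, 41+0) = 45
One optimal cutting: 5 + 3 → €45.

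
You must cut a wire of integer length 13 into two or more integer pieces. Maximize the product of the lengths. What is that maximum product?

Define g[k] = max over 1≤i<k of i · max(k−i, g[k−i]); the inner max lets the remainder stay uncut if that's better.
Small cases: g[2]=1, g[3]=2, g[4]=4, g[5]=6, g[6]=9.
g[7] = max(1×9, 2×6, 3×4, 4×3, 5×2, 6×1) = 12
g[8] = max(1×12, 2×9, 3×6, …, 6×2, 7×1) = 18
g[9] = max(1×18, 2×12, 3×9, …, 7×2, 8×1) = 27
g[10] = max(1×27, 2×18, 3×12, …, 8×2, 9×1) = 36
g[11] = max(1×36, 2×27, 3×18, …, 9×2, 10×1) = 54
g[12] = max(1×54, 2×36, 3×27, …, 10×2, 11×1) = 81
g[13] = max(1×81, 2×54, 3×36, …, 11×2, 12×1) = 108
One optimal split: 3 + 3 + 3 + 2 + 2; product 3×3×3×2×2 = 108.

108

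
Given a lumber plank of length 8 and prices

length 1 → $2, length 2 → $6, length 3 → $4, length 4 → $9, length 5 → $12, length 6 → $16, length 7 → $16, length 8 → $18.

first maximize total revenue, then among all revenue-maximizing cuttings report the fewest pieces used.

Let r[k] be the best obtainable value from length k. For each k, try every first piece i and keep the best of price[i] + r[k−i].
r[1] = 2
r[2] = 6
r[3] = 8  (first piece 1, then r[2]=6)
r[4] = 12  (first piece 2, then r[2]=6)
r[5] = 14  (first piece 1, then r[4]=12)
r[6] = 18  (first piece 2, then r[4]=12)
r[7] = 20  (first piece 1, then r[6]=18)
r[8] = 24  (first piece 2, then r[6]=18)
Maximum revenue is $24.
Now minimize piece count subject to staying optimal: for each k, pieces[k] = 1 + min over i with p[i]+r[k−i]=r[k] of pieces[k−i].
pieces[5] = 3
pieces[6] = 3
pieces[7] = 4
pieces[8] = 4

4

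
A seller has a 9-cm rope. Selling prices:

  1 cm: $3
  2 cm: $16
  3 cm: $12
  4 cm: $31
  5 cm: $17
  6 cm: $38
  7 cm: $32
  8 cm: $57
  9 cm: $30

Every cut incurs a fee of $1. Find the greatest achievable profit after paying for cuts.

63

Let r[k] be the best obtainable value from length k. For each k, try every first piece i and keep the best of price[i] + r[k−i] minus the 1 cut fee when i<k.
r[1] = 3
r[2] = 16
r[3] = 18  (first piece 1, then r[2]=16)
r[4] = 31  (first piece 2, then r[2]=16)
r[5] = 33  (first piece 1, then r[4]=31)
r[6] = 46  (first piece 2, then r[4]=31)
r[7] = 48  (first piece 1, then r[6]=46)
r[8] = 61  (first piece 2, then r[6]=46)
r[9] = 63  (first piece 1, then r[8]=61)
One optimal plan: pieces 2 + 2 + 2 + 2 + 1 (4 cuts) → $67 − $4 = $63.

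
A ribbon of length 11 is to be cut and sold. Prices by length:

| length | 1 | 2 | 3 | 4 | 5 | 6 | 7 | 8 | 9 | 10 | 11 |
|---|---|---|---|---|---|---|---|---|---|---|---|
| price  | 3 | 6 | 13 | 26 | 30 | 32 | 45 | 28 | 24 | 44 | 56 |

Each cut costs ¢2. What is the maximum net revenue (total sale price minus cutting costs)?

69

Build net[k] bottom-up: net[k] = max over allowed piece i of (p[i] + net[k−i]) − 2 per cut.
net[1] = 3
net[2] = max(3+3-2, 6+0) = 6
net[3] = max(3+6-2, 6+3-2, 13+0) = 13
net[4] = max(3+13-2, 6+6-2, 13+3-2, 26+0) = 26
net[5] = max(3+26-2, 6+13-2, 13+6-2, 26+3-2, 30+0) = 30
net[6] = max(3+30-2, 6+26-2, 13+13-2, 26+6-2, 30+3-2, 32+0) = 32
net[7] = max(3+32-2, 6+30-2, 13+26-2, …, 32+3-2, 45+0) = 45
net[8] = max(3+45-2, 6+32-2, 13+30-2, …, 45+3-2, 28+0) = 50
net[9] = max(3+50-2, 6+45-2, 13+32-2, …, 28+3-2, 24+0) = 54
net[10] = max(3+54-2, 6+50-2, 13+45-2, …, 24+3-2, 44+0) = 58
net[11] = max(3+58-2, 6+54-2, 13+50-2, …, 44+3-2, 56+0) = 69
One optimal plan: pieces 7 + 4 (1 cut) → ¢71 − ¢2 = ¢69.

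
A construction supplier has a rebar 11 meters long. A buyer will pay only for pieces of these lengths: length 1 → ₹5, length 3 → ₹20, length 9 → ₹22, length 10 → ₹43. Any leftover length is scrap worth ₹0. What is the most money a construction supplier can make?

70

Let f[k] be the best obtainable value from length k. For each k, try every first piece i and keep the best of price[i] + f[k−i].
f[1] = 5
f[2] = 10  (first piece 1, then f[1]=5)
f[3] = max(5+10, 20+0) = 20
f[4] = max(5+20, 20+5) = 25
f[5] = max(5+25, 20+10) = 30
f[6] = max(5+30, 20+20) = 40
f[7] = max(5+40, 20+25) = 45
f[8] = max(5+45, 20+30) = 50
f[9] = max(5+50, 20+40, 22+0) = 60
f[10] = max(5+60, 20+45, 22+5, 43+0) = 65
f[11] = max(5+65, 20+50, 22+10, 43+5) = 70
One optimal cutting: 3 + 3 + 3 + 1 + 1 → ₹70.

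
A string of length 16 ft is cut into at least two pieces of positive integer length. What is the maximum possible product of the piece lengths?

Fill m[k] for k=2..16: at each k try every first piece i and multiply by the better of (k−i) uncut or m[k−i].
m[2] = 1×max(1,0) = 1×1 = 1
m[3] = 1×max(2,1) = 1×2 = 2
m[4] = 2×max(2,1) = 2×2 = 4
m[5] = 2×max(3,2) = 2×3 = 6
m[6] = 3×max(3,2) = 3×3 = 9
m[7] = 2×max(5,6) = 2×6 = 12
m[8] = 2×max(6,9) = 2×9 = 18
m[9] = 3×max(6,9) = 3×9 = 27
m[10] = 2×max(8,18) = 2×18 = 36
m[11] = 2×max(9,27) = 2×27 = 54
m[12] = 3×max(9,27) = 3×27 = 81
m[13] = 2×max(11,54) = 2×54 = 108
m[14] = 2×max(12,81) = 2×81 = 162
m[15] = 3×max(12,81) = 3×81 = 243
m[16] = 2×max(14,162) = 2×162 = 324
One optimal split: 3 + 3 + 3 + 3 + 2 + 2; product 3×3×3×3×2×2 = 324.

324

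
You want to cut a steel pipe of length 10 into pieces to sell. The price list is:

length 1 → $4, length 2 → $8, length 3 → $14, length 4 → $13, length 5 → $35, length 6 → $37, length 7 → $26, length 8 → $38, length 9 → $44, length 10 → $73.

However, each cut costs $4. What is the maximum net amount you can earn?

73

Consider every possible first cut. r[k] is the best of p[i]+r[k−i] over all sellable i≤k, charging 4 whenever i<k.
r[1] = 4
r[2] = max(4+4-4, 8+0) = 8
r[3] = max(4+8-4, 8+4-4, 14+0) = 14
r[4] = max(4+14-4, 8+8-4, 14+4-4, 13+0) = 14
r[5] = max(4+14-4, 8+14-4, 14+8-4, 13+4-4, 35+0) = 35
r[6] = max(4+35-4, 8+14-4, 14+14-4, 13+8-4, 35+4-4, 37+0) = 37
r[7] = max(4+37-4, 8+35-4, 14+14-4, …, 37+4-4, 26+0) = 39
r[8] = max(4+39-4, 8+37-4, 14+35-4, …, 26+4-4, 38+0) = 45
r[9] = max(4+45-4, 8+39-4, 14+37-4, …, 38+4-4, 44+0) = 47
r[10] = max(4+47-4, 8+45-4, 14+39-4, …, 44+4-4, 73+0) = 73
Best is to make no cuts and sell whole for $73.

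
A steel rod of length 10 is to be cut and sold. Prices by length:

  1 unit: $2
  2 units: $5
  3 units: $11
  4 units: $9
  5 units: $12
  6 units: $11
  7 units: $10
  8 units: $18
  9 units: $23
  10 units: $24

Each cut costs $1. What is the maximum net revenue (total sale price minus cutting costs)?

Build v[k] bottom-up: v[k] = max over allowed piece i of (p[i] + v[k−i]) − 1 per cut.
v[1] = 2
v[2] = max(2+2-1, 5+0) = 5
v[3] = max(2+5-1, 5+2-1, 11+0) = 11
v[4] = max(2+11-1, 5+5-1, 11+2-1, 9+0) = 12
v[5] = max(2+12-1, 5+11-1, 11+5-1, 9+2-1, 12+0) = 15
v[6] = max(2+15-1, 5+12-1, 11+11-1, 9+5-1, 12+2-1, 11+0) = 21
v[7] = max(2+21-1, 5+15-1, 11+12-1, …, 11+2-1, 10+0) = 22
v[8] = max(2+22-1, 5+21-1, 11+15-1, …, 10+2-1, 18+0) = 25
v[9] = max(2+25-1, 5+22-1, 11+21-1, …, 18+2-1, 23+0) = 31
v[10] = max(2+31-1, 5+25-1, 11+22-1, …, 23+2-1, 24+0) = 32
One optimal plan: pieces 3 + 3 + 3 + 1 (3 cuts) → $35 − $3 = $32.

32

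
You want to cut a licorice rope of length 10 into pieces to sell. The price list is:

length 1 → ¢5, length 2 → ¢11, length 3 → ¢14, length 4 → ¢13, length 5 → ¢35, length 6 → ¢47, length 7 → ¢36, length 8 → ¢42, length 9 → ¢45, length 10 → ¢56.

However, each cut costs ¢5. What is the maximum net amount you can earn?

Let v[k] be the best obtainable value from length k. For each k, try every first piece i and keep the best of price[i] + v[k−i] minus the 5 cut fee when i<k.
v[1] = 5
v[2] = 11
v[3] = 14
v[4] = 17  (first piece 2, then v[2]=11)
v[5] = 35
v[6] = 47
v[7] = 47  (first piece 1, then v[6]=47)
v[8] = 53  (first piece 2, then v[6]=47)
v[9] = 56  (first piece 3, then v[6]=47)
v[10] = 65  (first piece 5, then v[5]=35)
One optimal plan: pieces 5 + 5 (1 cut) → ¢70 − ¢5 = ¢65.

65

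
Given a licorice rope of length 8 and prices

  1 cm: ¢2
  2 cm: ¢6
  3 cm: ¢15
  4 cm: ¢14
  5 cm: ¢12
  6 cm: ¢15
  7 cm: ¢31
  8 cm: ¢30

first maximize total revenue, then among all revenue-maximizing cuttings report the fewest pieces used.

Build r[k] bottom-up: r[k] = max over allowed piece i of (p[i] + r[k−i]).
r[1] = 2
r[2] = max(2+2, 6+0) = 6
r[3] = max(2+6, 6+2, 15+0) = 15
r[4] = max(2+15, 6+6, 15+2, 14+0) = 17
r[5] = max(2+17, 6+15, 15+6, 14+2, 12+0) = 21
r[6] = max(2+21, 6+17, 15+15, 14+6, 12+2, 15+0) = 30
r[7] = max(2+30, 6+21, 15+17, …, 15+2, 31+0) = 32
r[8] = max(2+32, 6+30, 15+21, …, 31+2, 30+0) = 36
Maximum revenue is ¢36.
Now minimize piece count subject to staying optimal: for each k, pieces[k] = 1 + min over i with p[i]+r[k−i]=r[k] of pieces[k−i].
pieces[5] = 2
pieces[6] = 2
pieces[7] = 3
pieces[8] = 3

3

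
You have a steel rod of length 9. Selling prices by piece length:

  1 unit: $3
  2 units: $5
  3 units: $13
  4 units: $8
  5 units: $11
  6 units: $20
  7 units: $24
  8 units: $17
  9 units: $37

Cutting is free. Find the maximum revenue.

39

Build r[k] bottom-up: r[k] = max over allowed piece i of (p[i] + r[k−i]).
r[1] = 3
r[2] = max(3+3, 5+0) = 6
r[3] = max(3+6, 5+3, 13+0) = 13
r[4] = max(3+13, 5+6, 13+3, 8+0) = 16
r[5] = max(3+16, 5+13, 13+6, 8+3, 11+0) = 19
r[6] = max(3+19, 5+16, 13+13, 8+6, 11+3, 20+0) = 26
r[7] = max(3+26, 5+19, 13+16, …, 20+3, 24+0) = 29
r[8] = max(3+29, 5+26, 13+19, …, 24+3, 17+0) = 32
r[9] = max(3+32, 5+29, 13+26, …, 17+3, 37+0) = 39
One optimal cutting: 3 + 3 + 3 → $13 + $13 + $13 = $39.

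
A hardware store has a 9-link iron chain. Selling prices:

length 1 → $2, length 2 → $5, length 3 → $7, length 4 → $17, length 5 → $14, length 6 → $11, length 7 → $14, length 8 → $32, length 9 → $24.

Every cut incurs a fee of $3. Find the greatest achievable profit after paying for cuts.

Build v[k] bottom-up: v[k] = max over allowed piece i of (p[i] + v[k−i]) − 3 per cut.
v[1] = 2
v[2] = max(2+2-3, 5+0) = 5
v[3] = max(2+5-3, 5+2-3, 7+0) = 7
v[4] = max(2+7-3, 5+5-3, 7+2-3, 17+0) = 17
v[5] = max(2+17-3, 5+7-3, 7+5-3, 17+2-3, 14+0) = 16
v[6] = max(2+16-3, 5+17-3, 7+7-3, 17+5-3, 14+2-3, 11+0) = 19
v[7] = max(2+19-3, 5+16-3, 7+17-3, …, 11+2-3, 14+0) = 21
v[8] = max(2+21-3, 5+19-3, 7+16-3, …, 14+2-3, 32+0) = 32
v[9] = max(2+32-3, 5+21-3, 7+19-3, …, 32+2-3, 24+0) = 31
One optimal plan: pieces 8 + 1 (1 cut) → $34 − $3 = $31.

31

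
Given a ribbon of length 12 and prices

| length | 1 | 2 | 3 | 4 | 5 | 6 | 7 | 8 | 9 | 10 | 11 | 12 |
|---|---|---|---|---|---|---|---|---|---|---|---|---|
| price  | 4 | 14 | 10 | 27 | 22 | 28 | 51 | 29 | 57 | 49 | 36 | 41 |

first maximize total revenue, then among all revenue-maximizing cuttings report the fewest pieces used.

6

Consider every possible first cut. r[k] is the best of p[i]+r[k−i] over all sellable i≤k.
r[1] = 4
r[2] = 14
r[3] = 18  (first piece 1, then r[2]=14)
r[4] = 28  (first piece 2, then r[2]=14)
r[5] = 32  (first piece 1, then r[4]=28)
r[6] = 42  (first piece 2, then r[4]=28)
r[7] = 51
r[8] = 56  (first piece 2, then r[6]=42)
r[9] = 65  (first piece 2, then r[7]=51)
r[10] = 70  (first piece 2, then r[8]=56)
r[11] = 79  (first piece 2, then r[9]=65)
r[12] = 84  (first piece 2, then r[10]=70)
Maximum revenue is ¢84.
Now minimize piece count subject to staying optimal: for each k, pieces[k] = 1 + min over i with p[i]+r[k−i]=r[k] of pieces[k−i].
pieces[9] = 2
pieces[10] = 5
pieces[11] = 3
pieces[12] = 6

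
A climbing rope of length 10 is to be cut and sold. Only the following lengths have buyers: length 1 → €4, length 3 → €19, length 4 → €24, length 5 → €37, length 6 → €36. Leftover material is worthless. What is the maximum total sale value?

74

Consider every possible first cut. r[k] is the best of p[i]+r[k−i] over all sellable i≤k.
r[1] = 4
r[2] = 8  (first piece 1, then r[1]=4)
r[3] = 19
r[4] = 24
r[5] = 37
r[6] = 41  (first piece 1, then r[5]=37)
r[7] = 45  (first piece 1, then r[6]=41)
r[8] = 56  (first piece 3, then r[5]=37)
r[9] = 61  (first piece 4, then r[5]=37)
r[10] = 74  (first piece 5, then r[5]=37)
One optimal cutting: 5 + 5 → €74.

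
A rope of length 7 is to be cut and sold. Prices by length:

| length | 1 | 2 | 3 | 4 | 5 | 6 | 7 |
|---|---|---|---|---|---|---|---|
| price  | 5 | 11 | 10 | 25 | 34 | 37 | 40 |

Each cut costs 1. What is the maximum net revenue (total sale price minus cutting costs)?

44

Build v[k] bottom-up: v[k] = max over allowed piece i of (p[i] + v[k−i]) − 1 per cut.
v[1] = 5
v[2] = max(5+5-1, 11+0) = 11
v[3] = max(5+11-1, 11+5-1, 10+0) = 15
v[4] = max(5+15-1, 11+11-1, 10+5-1, 25+0) = 25
v[5] = max(5+25-1, 11+15-1, 10+11-1, 25+5-1, 34+0) = 34
v[6] = max(5+34-1, 11+25-1, 10+15-1, 25+11-1, 34+5-1, 37+0) = 38
v[7] = max(5+38-1, 11+34-1, 10+25-1, …, 37+5-1, 40+0) = 44
One optimal plan: pieces 5 + 2 (1 cut) → 45 − 1 = 44.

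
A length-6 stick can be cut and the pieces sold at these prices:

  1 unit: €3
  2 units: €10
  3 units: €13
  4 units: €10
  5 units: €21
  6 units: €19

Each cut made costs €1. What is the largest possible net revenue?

Build v[k] bottom-up: v[k] = max over allowed piece i of (p[i] + v[k−i]) − 1 per cut.
v[1] = 3
v[2] = max(3+3-1, 10+0) = 10
v[3] = max(3+10-1, 10+3-1, 13+0) = 13
v[4] = max(3+13-1, 10+10-1, 13+3-1, 10+0) = 19
v[5] = max(3+19-1, 10+13-1, 13+10-1, 10+3-1, 21+0) = 22
v[6] = max(3+22-1, 10+19-1, 13+13-1, 10+10-1, 21+3-1, 19+0) = 28
One optimal plan: pieces 2 + 2 + 2 (2 cuts) → €30 − €2 = €28.

28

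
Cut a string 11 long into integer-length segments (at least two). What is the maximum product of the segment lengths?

Define f[k] = max over 1≤i<k of i · max(k−i, f[k−i]); the inner max lets the remainder stay uncut if that's better.
f[2] = 1*max(1,0) = 1*1 = 1
f[3] = 1*max(2,1) = 1*2 = 2
f[4] = 2*max(2,1) = 2*2 = 4
f[5] = 2*max(3,2) = 2*3 = 6
f[6] = 3*max(3,2) = 3*3 = 9
f[7] = 2*max(5,6) = 2*6 = 12
f[8] = 2*max(6,9) = 2*9 = 18
f[9] = 3*max(6,9) = 3*9 = 27
f[10] = 2*max(8,18) = 2*18 = 36
f[11] = 2*max(9,27) = 2*27 = 54
One optimal split: 3 + 3 + 3 + 2; product 3*3*3*2 = 54.

54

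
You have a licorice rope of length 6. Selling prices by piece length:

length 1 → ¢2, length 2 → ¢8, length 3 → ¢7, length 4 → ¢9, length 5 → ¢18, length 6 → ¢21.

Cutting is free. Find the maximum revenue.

Let v[k] be the best obtainable value from length k. For each k, try every first piece i and keep the best of price[i] + v[k−i].
v[1] = 2
v[2] = 8
v[3] = 10  (first piece 1, then v[2]=8)
v[4] = 16  (first piece 2, then v[2]=8)
v[5] = 18  (first piece 1, then v[4]=16)
v[6] = 24  (first piece 2, then v[4]=16)
One optimal cutting: 2 + 2 + 2 → ¢8 + ¢8 + ¢8 = ¢24.

24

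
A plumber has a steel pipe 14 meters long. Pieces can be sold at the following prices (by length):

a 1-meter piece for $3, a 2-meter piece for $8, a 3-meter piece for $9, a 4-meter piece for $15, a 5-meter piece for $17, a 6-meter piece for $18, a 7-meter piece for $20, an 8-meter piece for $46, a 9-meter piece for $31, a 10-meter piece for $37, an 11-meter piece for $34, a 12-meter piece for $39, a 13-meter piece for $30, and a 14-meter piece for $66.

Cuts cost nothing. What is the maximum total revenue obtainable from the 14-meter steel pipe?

Let R[k] be the best obtainable value from length k. For each k, try every first piece i and keep the best of price[i] + R[k−i].
R[1] = 3
R[2] = 8
R[3] = 11  (first piece 1, then R[2]=8)
R[4] = 16  (first piece 2, then R[2]=8)
R[5] = 19  (first piece 1, then R[4]=16)
R[6] = 24  (first piece 2, then R[4]=16)
R[7] = 27  (first piece 1, then R[6]=24)
R[8] = 46
R[9] = 49  (first piece 1, then R[8]=46)
R[10] = 54  (first piece 2, then R[8]=46)
R[11] = 57  (first piece 1, then R[10]=54)
R[12] = 62  (first piece 2, then R[10]=54)
R[13] = 65  (first piece 1, then R[12]=62)
R[14] = 70  (first piece 2, then R[12]=62)
One optimal cutting: 8 + 2 + 2 + 2 → $46 + $8 + $8 + $8 = $70.

70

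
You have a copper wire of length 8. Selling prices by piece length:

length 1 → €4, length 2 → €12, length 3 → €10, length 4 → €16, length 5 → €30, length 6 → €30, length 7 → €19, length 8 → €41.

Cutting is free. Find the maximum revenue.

Build r[k] bottom-up: r[k] = max over allowed piece i of (p[i] + r[k−i]).
r[1] = 4
r[2] = 12
r[3] = 16  (first piece 1, then r[2]=12)
r[4] = 24  (first piece 2, then r[2]=12)
r[5] = 30
r[6] = 36  (first piece 2, then r[4]=24)
r[7] = 42  (first piece 2, then r[5]=30)
r[8] = 48  (first piece 2, then r[6]=36)
One optimal cutting: 2 + 2 + 2 + 2 → €12 + €12 + €12 + €12 = €48.

48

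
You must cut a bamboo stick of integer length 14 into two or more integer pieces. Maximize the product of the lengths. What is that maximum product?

162

Fill m[k] for k=2..14: at each k try every first piece i and multiply by the better of (k−i) uncut or m[k−i].
m[2] = 1*max(1,0) = 1*1 = 1
m[3] = 1*max(2,1) = 1*2 = 2
m[4] = 2*max(2,1) = 2*2 = 4
m[5] = 2*max(3,2) = 2*3 = 6
m[6] = 3*max(3,2) = 3*3 = 9
m[7] = 2*max(5,6) = 2*6 = 12
m[8] = 2*max(6,9) = 2*9 = 18
m[9] = 3*max(6,9) = 3*9 = 27
m[10] = 2*max(8,18) = 2*18 = 36
m[11] = 2*max(9,27) = 2*27 = 54
m[12] = 3*max(9,27) = 3*27 = 81
m[13] = 2*max(11,54) = 2*54 = 108
m[14] = 2*max(12,81) = 2*81 = 162
One optimal split: 3 + 3 + 3 + 3 + 2; product 3*3*3*3*2 = 162.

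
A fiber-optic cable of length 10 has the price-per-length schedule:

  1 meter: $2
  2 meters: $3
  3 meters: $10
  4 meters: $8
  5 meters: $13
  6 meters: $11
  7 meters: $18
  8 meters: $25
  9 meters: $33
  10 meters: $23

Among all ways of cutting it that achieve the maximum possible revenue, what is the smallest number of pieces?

2

Consider every possible first cut. r[k] is the best of p[i]+r[k−i] over all sellable i≤k.
r[1] = 2
r[2] = 4  (first piece 1, then r[1]=2)
r[3] = 10
r[4] = 12  (first piece 1, then r[3]=10)
r[5] = 14  (first piece 1, then r[4]=12)
r[6] = 20  (first piece 3, then r[3]=10)
r[7] = 22  (first piece 1, then r[6]=20)
r[8] = 25
r[9] = 33
r[10] = 35  (first piece 1, then r[9]=33)
Maximum revenue is $35.
Now minimize piece count subject to staying optimal: for each k, pieces[k] = 1 + min over i with p[i]+r[k−i]=r[k] of pieces[k−i].
pieces[7] = 3
pieces[8] = 1
pieces[9] = 1
pieces[10] = 2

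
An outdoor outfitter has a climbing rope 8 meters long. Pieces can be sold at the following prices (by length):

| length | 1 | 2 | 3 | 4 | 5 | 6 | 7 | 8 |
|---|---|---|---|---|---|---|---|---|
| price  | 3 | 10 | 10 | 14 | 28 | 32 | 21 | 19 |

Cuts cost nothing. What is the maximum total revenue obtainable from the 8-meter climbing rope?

Consider every possible first cut. v[k] is the best of p[i]+v[k−i] over all sellable i≤k.
v[1] = 3
v[2] = max(3+3, 10+0) = 10
v[3] = max(3+10, 10+3, 10+0) = 13
v[4] = max(3+13, 10+10, 10+3, 14+0) = 20
v[5] = max(3+20, 10+13, 10+10, 14+3, 28+0) = 28
v[6] = max(3+28, 10+20, 10+13, 14+10, 28+3, 32+0) = 32
v[7] = max(3+32, 10+28, 10+20, …, 32+3, 21+0) = 38
v[8] = max(3+38, 10+32, 10+28, …, 21+3, 19+0) = 42
One optimal cutting: 6 + 2 → €32 + €10 = €42.

42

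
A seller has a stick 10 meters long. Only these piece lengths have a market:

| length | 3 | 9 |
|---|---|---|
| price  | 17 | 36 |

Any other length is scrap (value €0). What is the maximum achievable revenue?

51

Let f[k] be the best obtainable value from length k. For each k, try every first piece i and keep the best of price[i] + f[k−i].
f[1] = 0
f[2] = 0
f[3] = 17
f[4] = 17
f[5] = 17
f[6] = 34  (first piece 3, then f[3]=17)
f[7] = 34
f[8] = 34
f[9] = 51  (first piece 3, then f[6]=34)
f[10] = 51
One optimal cutting: pieces 3 + 3 + 3 with 1 meter of scrap → €51.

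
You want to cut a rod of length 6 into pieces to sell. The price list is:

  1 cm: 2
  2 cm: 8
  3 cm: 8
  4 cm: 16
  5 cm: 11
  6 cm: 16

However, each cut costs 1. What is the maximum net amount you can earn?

23

Consider every possible first cut. net[k] is the best of p[i]+net[k−i] over all sellable i≤k, charging 1 whenever i<k.
net[1] = 2
net[2] = 8
net[3] = 9  (first piece 1, then net[2]=8)
net[4] = 16
net[5] = 17  (first piece 1, then net[4]=16)
net[6] = 23  (first piece 2, then net[4]=16)
One optimal plan: pieces 4 + 2 (1 cut) → 24 − 1 = 23.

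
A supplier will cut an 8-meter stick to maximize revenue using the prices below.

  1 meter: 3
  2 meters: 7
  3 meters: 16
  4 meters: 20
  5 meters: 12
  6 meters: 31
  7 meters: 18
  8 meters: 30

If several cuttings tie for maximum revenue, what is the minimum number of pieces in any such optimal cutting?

2

Let r[k] be the best obtainable value from length k. For each k, try every first piece i and keep the best of price[i] + r[k−i].
r[1] = 3
r[2] = max(3+3, 7+0) = 7
r[3] = max(3+7, 7+3, 16+0) = 16
r[4] = max(3+16, 7+7, 16+3, 20+0) = 20
r[5] = max(3+20, 7+16, 16+7, 20+3, 12+0) = 23
r[6] = max(3+23, 7+20, 16+16, 20+7, 12+3, 31+0) = 32
r[7] = max(3+32, 7+23, 16+20, …, 31+3, 18+0) = 36
r[8] = max(3+36, 7+32, 16+23, …, 18+3, 30+0) = 40
Maximum revenue is 40.
Now minimize piece count subject to staying optimal: for each k, pieces[k] = 1 + min over i with p[i]+r[k−i]=r[k] of pieces[k−i].
pieces[5] = 2
pieces[6] = 2
pieces[7] = 2
pieces[8] = 2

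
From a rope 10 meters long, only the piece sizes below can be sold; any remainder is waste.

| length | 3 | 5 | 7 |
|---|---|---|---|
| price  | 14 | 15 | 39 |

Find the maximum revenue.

53

Consider every possible first cut. best[k] is the best of p[i]+best[k−i] over all sellable i≤k.
best[1] = 0
best[2] = 0
best[3] = 14
best[4] = 14
best[5] = max(14+0, 15+0) = 15
best[6] = max(14+14, 15+0) = 28
best[7] = max(14+14, 15+0, 39+0) = 39
best[8] = max(14+15, 15+14, 39+0) = 39
best[9] = max(14+28, 15+14, 39+0) = 42
best[10] = max(14+39, 15+15, 39+14) = 53
One optimal cutting: 7 + 3 → $53.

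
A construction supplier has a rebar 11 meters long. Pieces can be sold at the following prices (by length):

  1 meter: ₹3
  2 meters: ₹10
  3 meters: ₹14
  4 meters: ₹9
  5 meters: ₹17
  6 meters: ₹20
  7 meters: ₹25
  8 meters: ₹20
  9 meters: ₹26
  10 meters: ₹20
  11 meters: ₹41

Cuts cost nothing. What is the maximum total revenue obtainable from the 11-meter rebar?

54

Consider every possible first cut. best[k] is the best of p[i]+best[k−i] over all sellable i≤k.
best[1] = 3
best[2] = max(3+3, 10+0) = 10
best[3] = max(3+10, 10+3, 14+0) = 14
best[4] = max(3+14, 10+10, 14+3, 9+0) = 20
best[5] = max(3+20, 10+14, 14+10, 9+3, 17+0) = 24
best[6] = max(3+24, 10+20, 14+14, 9+10, 17+3, 20+0) = 30
best[7] = max(3+30, 10+24, 14+20, …, 20+3, 25+0) = 34
best[8] = max(3+34, 10+30, 14+24, …, 25+3, 20+0) = 40
best[9] = max(3+40, 10+34, 14+30, …, 20+3, 26+0) = 44
best[10] = max(3+44, 10+40, 14+34, …, 26+3, 20+0) = 50
best[11] = max(3+50, 10+44, 14+40, …, 20+3, 41+0) = 54
One optimal cutting: 3 + 2 + 2 + 2 + 2 → ₹14 + ₹10 + ₹10 + ₹10 + ₹10 = ₹54.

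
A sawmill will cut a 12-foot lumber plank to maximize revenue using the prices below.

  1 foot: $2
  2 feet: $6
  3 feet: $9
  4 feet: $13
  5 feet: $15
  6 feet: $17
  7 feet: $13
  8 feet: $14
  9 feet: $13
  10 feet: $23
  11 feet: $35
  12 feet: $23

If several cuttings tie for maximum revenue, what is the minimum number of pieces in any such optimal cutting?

Let r[k] be the best obtainable value from length k. For each k, try every first piece i and keep the best of price[i] + r[k−i].
r[1] = 2
r[2] = max(2+2, 6+0) = 6
r[3] = max(2+6, 6+2, 9+0) = 9
r[4] = max(2+9, 6+6, 9+2, 13+0) = 13
r[5] = max(2+13, 6+9, 9+6, 13+2, 15+0) = 15
r[6] = max(2+15, 6+13, 9+9, 13+6, 15+2, 17+0) = 19
r[7] = max(2+19, 6+15, 9+13, …, 17+2, 13+0) = 22
r[8] = max(2+22, 6+19, 9+15, …, 13+2, 14+0) = 26
r[9] = max(2+26, 6+22, 9+19, …, 14+2, 13+0) = 28
r[10] = max(2+28, 6+26, 9+22, …, 13+2, 23+0) = 32
r[11] = max(2+32, 6+28, 9+26, …, 23+2, 35+0) = 35
r[12] = max(2+35, 6+32, 9+28, …, 35+2, 23+0) = 39
Maximum revenue is $39.
Now minimize piece count subject to staying optimal: for each k, pieces[k] = 1 + min over i with p[i]+r[k−i]=r[k] of pieces[k−i].
pieces[9] = 2
pieces[10] = 3
pieces[11] = 1
pieces[12] = 3

3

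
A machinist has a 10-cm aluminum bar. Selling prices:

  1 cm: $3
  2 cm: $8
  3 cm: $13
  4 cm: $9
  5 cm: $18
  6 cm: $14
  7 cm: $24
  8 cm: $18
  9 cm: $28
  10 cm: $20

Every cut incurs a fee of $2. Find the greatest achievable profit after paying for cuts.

Build net[k] bottom-up: net[k] = max over allowed piece i of (p[i] + net[k−i]) − 2 per cut.
net[1] = 3
net[2] = max(3+3-2, 8+0) = 8
net[3] = max(3+8-2, 8+3-2, 13+0) = 13
net[4] = max(3+13-2, 8+8-2, 13+3-2, 9+0) = 14
net[5] = max(3+14-2, 8+13-2, 13+8-2, 9+3-2, 18+0) = 19
net[6] = max(3+19-2, 8+14-2, 13+13-2, 9+8-2, 18+3-2, 14+0) = 24
net[7] = max(3+24-2, 8+19-2, 13+14-2, …, 14+3-2, 24+0) = 25
net[8] = max(3+25-2, 8+24-2, 13+19-2, …, 24+3-2, 18+0) = 30
net[9] = max(3+30-2, 8+25-2, 13+24-2, …, 18+3-2, 28+0) = 35
net[10] = max(3+35-2, 8+30-2, 13+25-2, …, 28+3-2, 20+0) = 36
One optimal plan: pieces 3 + 3 + 3 + 1 (3 cuts) → $42 − $6 = $36.

36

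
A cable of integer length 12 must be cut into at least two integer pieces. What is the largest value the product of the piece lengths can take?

Fill m[k] for k=2..12: at each k try every first piece i and multiply by the better of (k−i) uncut or m[k−i].
m[2] = 1·max(1,0) = 1·1 = 1
m[3] = 1·max(2,1) = 1·2 = 2
m[4] = 2·max(2,1) = 2·2 = 4
m[5] = 2·max(3,2) = 2·3 = 6
m[6] = 3·max(3,2) = 3·3 = 9
m[7] = 2·max(5,6) = 2·6 = 12
m[8] = 2·max(6,9) = 2·9 = 18
m[9] = 3·max(6,9) = 3·9 = 27
m[10] = 2·max(8,18) = 2·18 = 36
m[11] = 2·max(9,27) = 2·27 = 54
m[12] = 3·max(9,27) = 3·27 = 81
One optimal split: 3 + 3 + 3 + 3; product 3·3·3·3 = 81.

81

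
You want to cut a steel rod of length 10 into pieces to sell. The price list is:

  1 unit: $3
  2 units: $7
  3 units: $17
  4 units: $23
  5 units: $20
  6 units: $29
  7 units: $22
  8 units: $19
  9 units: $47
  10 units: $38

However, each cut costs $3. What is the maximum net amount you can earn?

Consider every possible first cut. net[k] is the best of p[i]+net[k−i] over all sellable i≤k, charging 3 whenever i<k.
net[1] = 3
net[2] = max(3+3-3, 7+0) = 7
net[3] = max(3+7-3, 7+3-3, 17+0) = 17
net[4] = max(3+17-3, 7+7-3, 17+3-3, 23+0) = 23
net[5] = max(3+23-3, 7+17-3, 17+7-3, 23+3-3, 20+0) = 23
net[6] = max(3+23-3, 7+23-3, 17+17-3, 23+7-3, 20+3-3, 29+0) = 31
net[7] = max(3+31-3, 7+23-3, 17+23-3, …, 29+3-3, 22+0) = 37
net[8] = max(3+37-3, 7+31-3, 17+23-3, …, 22+3-3, 19+0) = 43
net[9] = max(3+43-3, 7+37-3, 17+31-3, …, 19+3-3, 47+0) = 47
net[10] = max(3+47-3, 7+43-3, 17+37-3, …, 47+3-3, 38+0) = 51
One optimal plan: pieces 4 + 3 + 3 (2 cuts) → $57 − $6 = $51.

51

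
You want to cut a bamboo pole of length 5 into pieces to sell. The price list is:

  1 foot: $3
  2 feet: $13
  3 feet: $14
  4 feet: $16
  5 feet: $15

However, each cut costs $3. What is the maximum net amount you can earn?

24

Build r[k] bottom-up: r[k] = max over allowed piece i of (p[i] + r[k−i]) − 3 per cut.
r[1] = 3
r[2] = max(3+3-3, 13+0) = 13
r[3] = max(3+13-3, 13+3-3, 14+0) = 14
r[4] = max(3+14-3, 13+13-3, 14+3-3, 16+0) = 23
r[5] = max(3+23-3, 13+14-3, 14+13-3, 16+3-3, 15+0) = 24
One optimal plan: pieces 3 + 2 (1 cut) → $27 − $3 = $24.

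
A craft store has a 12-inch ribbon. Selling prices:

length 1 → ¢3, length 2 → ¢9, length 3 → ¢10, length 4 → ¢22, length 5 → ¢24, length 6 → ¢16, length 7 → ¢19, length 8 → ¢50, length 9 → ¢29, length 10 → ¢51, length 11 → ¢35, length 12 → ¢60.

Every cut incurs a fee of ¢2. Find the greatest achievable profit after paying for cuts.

Consider every possible first cut. r[k] is the best of p[i]+r[k−i] over all sellable i≤k, charging 2 whenever i<k.
r[1] = 3
r[2] = max(3+3-2, 9+0) = 9
r[3] = max(3+9-2, 9+3-2, 10+0) = 10
r[4] = max(3+10-2, 9+9-2, 10+3-2, 22+0) = 22
r[5] = max(3+22-2, 9+10-2, 10+9-2, 22+3-2, 24+0) = 24
r[6] = max(3+24-2, 9+22-2, 10+10-2, 22+9-2, 24+3-2, 16+0) = 29
r[7] = max(3+29-2, 9+24-2, 10+22-2, …, 16+3-2, 19+0) = 31
r[8] = max(3+31-2, 9+29-2, 10+24-2, …, 19+3-2, 50+0) = 50
r[9] = max(3+50-2, 9+31-2, 10+29-2, …, 50+3-2, 29+0) = 51
r[10] = max(3+51-2, 9+50-2, 10+31-2, …, 29+3-2, 51+0) = 57
r[11] = max(3+57-2, 9+51-2, 10+50-2, …, 51+3-2, 35+0) = 58
r[12] = max(3+58-2, 9+57-2, 10+51-2, …, 35+3-2, 60+0) = 70
One optimal plan: pieces 8 + 4 (1 cut) → ¢72 − ¢2 = ¢70.

70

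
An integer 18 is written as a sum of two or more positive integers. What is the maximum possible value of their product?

729

Fill g[k] for k=2..18: at each k try every first piece i and multiply by the better of (k−i) uncut or g[k−i].
g[2] = 1×max(1,0) = 1×1 = 1
g[3] = max(1×2, 2×1) = 2
g[4] = max(1×3, 2×2, 3×1) = 4
g[5] = max(1×4, 2×3, 3×2, 4×1) = 6
g[6] = max(1×6, 2×4, 3×3, 4×2, 5×1) = 9
g[7] = max(1×9, 2×6, 3×4, 4×3, 5×2, 6×1) = 12
g[8] = max(1×12, 2×9, 3×6, …, 6×2, 7×1) = 18
g[9] = max(1×18, 2×12, 3×9, …, 7×2, 8×1) = 27
g[10] = max(1×27, 2×18, 3×12, …, 8×2, 9×1) = 36
g[11] = max(1×36, 2×27, 3×18, …, 9×2, 10×1) = 54
g[12] = max(1×54, 2×36, 3×27, …, 10×2, 11×1) = 81
g[13] = max(1×81, 2×54, 3×36, …, 11×2, 12×1) = 108
g[14] = max(1×108, 2×81, 3×54, …, 12×2, 13×1) = 162
g[15] = max(1×162, 2×108, 3×81, …, 13×2, 14×1) = 243
g[16] = max(1×243, 2×162, 3×108, …, 14×2, 15×1) = 324
g[17] = max(1×324, 2×243, 3×162, …, 15×2, 16×1) = 486
g[18] = max(1×486, 2×324, 3×243, …, 16×2, 17×1) = 729
One optimal split: 3 + 3 + 3 + 3 + 3 + 3; product 3×3×3×3×3×3 = 729.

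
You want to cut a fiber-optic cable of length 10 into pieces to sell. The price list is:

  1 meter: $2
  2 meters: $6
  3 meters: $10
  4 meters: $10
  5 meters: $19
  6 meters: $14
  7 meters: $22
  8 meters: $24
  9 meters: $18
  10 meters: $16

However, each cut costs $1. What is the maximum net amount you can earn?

37

Consider every possible first cut. net[k] is the best of p[i]+net[k−i] over all sellable i≤k, charging 1 whenever i<k.
net[1] = 2
net[2] = max(2+2-1, 6+0) = 6
net[3] = max(2+6-1, 6+2-1, 10+0) = 10
net[4] = max(2+10-1, 6+6-1, 10+2-1, 10+0) = 11
net[5] = max(2+11-1, 6+10-1, 10+6-1, 10+2-1, 19+0) = 19
net[6] = max(2+19-1, 6+11-1, 10+10-1, 10+6-1, 19+2-1, 14+0) = 20
net[7] = max(2+20-1, 6+19-1, 10+11-1, …, 14+2-1, 22+0) = 24
net[8] = max(2+24-1, 6+20-1, 10+19-1, …, 22+2-1, 24+0) = 28
net[9] = max(2+28-1, 6+24-1, 10+20-1, …, 24+2-1, 18+0) = 29
net[10] = max(2+29-1, 6+28-1, 10+24-1, …, 18+2-1, 16+0) = 37
One optimal plan: pieces 5 + 5 (1 cut) → $38 − $1 = $37.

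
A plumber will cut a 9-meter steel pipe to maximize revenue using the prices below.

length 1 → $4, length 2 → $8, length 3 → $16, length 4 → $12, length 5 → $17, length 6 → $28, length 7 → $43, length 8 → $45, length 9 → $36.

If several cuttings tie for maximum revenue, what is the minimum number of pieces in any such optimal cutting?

2

Consider every possible first cut. r[k] is the best of p[i]+r[k−i] over all sellable i≤k.
r[1] = 4
r[2] = 8  (first piece 1, then r[1]=4)
r[3] = 16
r[4] = 20  (first piece 1, then r[3]=16)
r[5] = 24  (first piece 1, then r[4]=20)
r[6] = 32  (first piece 3, then r[3]=16)
r[7] = 43
r[8] = 47  (first piece 1, then r[7]=43)
r[9] = 51  (first piece 1, then r[8]=47)
Maximum revenue is $51.
Now minimize piece count subject to staying optimal: for each k, pieces[k] = 1 + min over i with p[i]+r[k−i]=r[k] of pieces[k−i].
pieces[6] = 2
pieces[7] = 1
pieces[8] = 2
pieces[9] = 2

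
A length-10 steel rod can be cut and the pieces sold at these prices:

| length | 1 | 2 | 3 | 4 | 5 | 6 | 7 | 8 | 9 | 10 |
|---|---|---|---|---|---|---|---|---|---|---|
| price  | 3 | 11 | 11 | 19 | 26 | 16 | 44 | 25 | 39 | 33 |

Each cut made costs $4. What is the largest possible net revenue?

51

Let r[k] be the best obtainable value from length k. For each k, try every first piece i and keep the best of price[i] + r[k−i] minus the 4 cut fee when i<k.
r[1] = 3
r[2] = max(3+3-4, 11+0) = 11
r[3] = max(3+11-4, 11+3-4, 11+0) = 11
r[4] = max(3+11-4, 11+11-4, 11+3-4, 19+0) = 19
r[5] = max(3+19-4, 11+11-4, 11+11-4, 19+3-4, 26+0) = 26
r[6] = max(3+26-4, 11+19-4, 11+11-4, 19+11-4, 26+3-4, 16+0) = 26
r[7] = max(3+26-4, 11+26-4, 11+19-4, …, 16+3-4, 44+0) = 44
r[8] = max(3+44-4, 11+26-4, 11+26-4, …, 44+3-4, 25+0) = 43
r[9] = max(3+43-4, 11+44-4, 11+26-4, …, 25+3-4, 39+0) = 51
r[10] = max(3+51-4, 11+43-4, 11+44-4, …, 39+3-4, 33+0) = 51
One optimal plan: pieces 7 + 3 (1 cut) → $55 − $4 = $51.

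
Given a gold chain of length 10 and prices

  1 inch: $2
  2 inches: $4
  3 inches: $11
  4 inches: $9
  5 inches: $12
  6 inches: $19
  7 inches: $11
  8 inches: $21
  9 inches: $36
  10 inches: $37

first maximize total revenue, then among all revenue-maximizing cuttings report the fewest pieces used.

2

Let r[k] be the best obtainable value from length k. For each k, try every first piece i and keep the best of price[i] + r[k−i].
r[1] = 2
r[2] = 4  (first piece 1, then r[1]=2)
r[3] = 11
r[4] = 13  (first piece 1, then r[3]=11)
r[5] = 15  (first piece 1, then r[4]=13)
r[6] = 22  (first piece 3, then r[3]=11)
r[7] = 24  (first piece 1, then r[6]=22)
r[8] = 26  (first piece 1, then r[7]=24)
r[9] = 36
r[10] = 38  (first piece 1, then r[9]=36)
Maximum revenue is $38.
Now minimize piece count subject to staying optimal: for each k, pieces[k] = 1 + min over i with p[i]+r[k−i]=r[k] of pieces[k−i].
pieces[7] = 3
pieces[8] = 3
pieces[9] = 1
pieces[10] = 2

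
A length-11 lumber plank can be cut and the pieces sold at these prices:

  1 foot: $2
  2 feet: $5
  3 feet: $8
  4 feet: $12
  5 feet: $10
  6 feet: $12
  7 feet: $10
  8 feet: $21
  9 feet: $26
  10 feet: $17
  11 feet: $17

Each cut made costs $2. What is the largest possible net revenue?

29

Build net[k] bottom-up: net[k] = max over allowed piece i of (p[i] + net[k−i]) − 2 per cut.
net[1] = 2
net[2] = max(2+2-2, 5+0) = 5
net[3] = max(2+5-2, 5+2-2, 8+0) = 8
net[4] = max(2+8-2, 5+5-2, 8+2-2, 12+0) = 12
net[5] = max(2+12-2, 5+8-2, 8+5-2, 12+2-2, 10+0) = 12
net[6] = max(2+12-2, 5+12-2, 8+8-2, 12+5-2, 10+2-2, 12+0) = 15
net[7] = max(2+15-2, 5+12-2, 8+12-2, …, 12+2-2, 10+0) = 18
net[8] = max(2+18-2, 5+15-2, 8+12-2, …, 10+2-2, 21+0) = 22
net[9] = max(2+22-2, 5+18-2, 8+15-2, …, 21+2-2, 26+0) = 26
net[10] = max(2+26-2, 5+22-2, 8+18-2, …, 26+2-2, 17+0) = 26
net[11] = max(2+26-2, 5+26-2, 8+22-2, …, 17+2-2, 17+0) = 29
One optimal plan: pieces 9 + 2 (1 cut) → $31 − $2 = $29.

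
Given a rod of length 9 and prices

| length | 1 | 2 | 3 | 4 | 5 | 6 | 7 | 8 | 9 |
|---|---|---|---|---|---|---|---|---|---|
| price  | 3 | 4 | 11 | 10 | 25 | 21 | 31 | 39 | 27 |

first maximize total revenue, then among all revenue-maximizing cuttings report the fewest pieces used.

Consider every possible first cut. r[k] is the best of p[i]+r[k−i] over all sellable i≤k.
r[1] = 3
r[2] = 6  (first piece 1, then r[1]=3)
r[3] = 11
r[4] = 14  (first piece 1, then r[3]=11)
r[5] = 25
r[6] = 28  (first piece 1, then r[5]=25)
r[7] = 31  (first piece 1, then r[6]=28)
r[8] = 39
r[9] = 42  (first piece 1, then r[8]=39)
Maximum revenue is 42.
Now minimize piece count subject to staying optimal: for each k, pieces[k] = 1 + min over i with p[i]+r[k−i]=r[k] of pieces[k−i].
pieces[6] = 2
pieces[7] = 1
pieces[8] = 1
pieces[9] = 2

2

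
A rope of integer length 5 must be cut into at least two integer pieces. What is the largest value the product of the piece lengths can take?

6

Fill prod[k] for k=2..5: at each k try every first piece i and multiply by the better of (k−i) uncut or prod[k−i].
prod[2] = 1*max(1,0) = 1*1 = 1
prod[3] = 1*max(2,1) = 1*2 = 2
prod[4] = 2*max(2,1) = 2*2 = 4
prod[5] = 2*max(3,2) = 2*3 = 6
One optimal split: 3 + 2; product 3*2 = 6.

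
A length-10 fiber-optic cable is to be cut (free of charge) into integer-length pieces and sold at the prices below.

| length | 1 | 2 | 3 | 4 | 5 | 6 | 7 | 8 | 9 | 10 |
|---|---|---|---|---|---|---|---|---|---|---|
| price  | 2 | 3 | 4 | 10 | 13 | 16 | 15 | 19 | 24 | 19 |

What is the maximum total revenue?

26

Build v[k] bottom-up: v[k] = max over allowed piece i of (p[i] + v[k−i]).
v[1] = 2
v[2] = 4  (first piece 1, then v[1]=2)
v[3] = 6  (first piece 1, then v[2]=4)
v[4] = 10
v[5] = 13
v[6] = 16
v[7] = 18  (first piece 1, then v[6]=16)
v[8] = 20  (first piece 1, then v[7]=18)
v[9] = 24
v[10] = 26  (first piece 1, then v[9]=24)
One optimal cutting: 9 + 1 → $24 + $2 = $26.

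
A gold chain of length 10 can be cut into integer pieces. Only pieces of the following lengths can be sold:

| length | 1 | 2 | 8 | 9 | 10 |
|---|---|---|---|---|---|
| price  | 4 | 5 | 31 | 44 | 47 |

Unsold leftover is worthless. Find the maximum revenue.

Consider every possible first cut. f[k] is the best of p[i]+f[k−i] over all sellable i≤k.
f[1] = 4
f[2] = max(4+4, 5+0) = 8
f[3] = max(4+8, 5+4) = 12
f[4] = max(4+12, 5+8) = 16
f[5] = max(4+16, 5+12) = 20
f[6] = max(4+20, 5+16) = 24
f[7] = max(4+24, 5+20) = 28
f[8] = max(4+28, 5+24, 31+0) = 32
f[9] = max(4+32, 5+28, 31+4, 44+0) = 44
f[10] = max(4+44, 5+32, 31+8, 44+4, 47+0) = 48
One optimal cutting: 9 + 1 → $48.

48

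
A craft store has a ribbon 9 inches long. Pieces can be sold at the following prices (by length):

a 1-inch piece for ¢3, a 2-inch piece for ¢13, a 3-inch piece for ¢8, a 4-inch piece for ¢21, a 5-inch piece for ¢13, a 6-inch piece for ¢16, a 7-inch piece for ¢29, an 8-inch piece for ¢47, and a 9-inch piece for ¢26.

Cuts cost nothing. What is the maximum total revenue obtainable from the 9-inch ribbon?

Let r[k] be the best obtainable value from length k. For each k, try every first piece i and keep the best of price[i] + r[k−i].
r[1] = 3
r[2] = max(3+3, 13+0) = 13
r[3] = max(3+13, 13+3, 8+0) = 16
r[4] = max(3+16, 13+13, 8+3, 21+0) = 26
r[5] = max(3+26, 13+16, 8+13, 21+3, 13+0) = 29
r[6] = max(3+29, 13+26, 8+16, 21+13, 13+3, 16+0) = 39
r[7] = max(3+39, 13+29, 8+26, …, 16+3, 29+0) = 42
r[8] = max(3+42, 13+39, 8+29, …, 29+3, 47+0) = 52
r[9] = max(3+52, 13+42, 8+39, …, 47+3, 26+0) = 55
One optimal cutting: 2 + 2 + 2 + 2 + 1 → ¢13 + ¢13 + ¢13 + ¢13 + ¢3 = ¢55.

55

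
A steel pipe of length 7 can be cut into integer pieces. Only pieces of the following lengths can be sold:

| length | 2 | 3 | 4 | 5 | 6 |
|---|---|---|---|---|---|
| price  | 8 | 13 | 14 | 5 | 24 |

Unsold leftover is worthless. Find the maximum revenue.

29

Consider every possible first cut. f[k] is the best of p[i]+f[k−i] over all sellable i≤k.
f[1] = 0
f[2] = 8
f[3] = max(8+0, 13+0) = 13
f[4] = max(8+8, 13+0, 14+0) = 16
f[5] = max(8+13, 13+8, 14+0, 5+0) = 21
f[6] = max(8+16, 13+13, 14+8, 5+0, 24+0) = 26
f[7] = max(8+21, 13+16, 14+13, 5+8, 24+0) = 29
One optimal cutting: 3 + 2 + 2 → $29.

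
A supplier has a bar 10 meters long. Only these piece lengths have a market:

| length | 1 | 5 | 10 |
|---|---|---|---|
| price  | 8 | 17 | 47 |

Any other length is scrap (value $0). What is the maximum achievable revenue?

Build r[k] bottom-up: r[k] = max over allowed piece i of (p[i] + r[k−i]).
r[1] = 8
r[2] = 16  (first piece 1, then r[1]=8)
r[3] = 24  (first piece 1, then r[2]=16)
r[4] = 32  (first piece 1, then r[3]=24)
r[5] = max(8+32, 17+0) = 40
r[6] = max(8+40, 17+8) = 48
r[7] = max(8+48, 17+16) = 56
r[8] = max(8+56, 17+24) = 64
r[9] = max(8+64, 17+32) = 72
r[10] = max(8+72, 17+40, 47+0) = 80
One optimal cutting: 1 + 1 + 1 + 1 + 1 + 1 + 1 + 1 + 1 + 1 → $80.

80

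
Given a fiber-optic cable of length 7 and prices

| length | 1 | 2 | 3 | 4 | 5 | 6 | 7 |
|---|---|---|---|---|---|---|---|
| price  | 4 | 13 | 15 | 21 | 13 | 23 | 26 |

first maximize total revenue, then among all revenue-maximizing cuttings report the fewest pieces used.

4

Build r[k] bottom-up: r[k] = max over allowed piece i of (p[i] + r[k−i]).
r[1] = 4
r[2] = max(4+4, 13+0) = 13
r[3] = max(4+13, 13+4, 15+0) = 17
r[4] = max(4+17, 13+13, 15+4, 21+0) = 26
r[5] = max(4+26, 13+17, 15+13, 21+4, 13+0) = 30
r[6] = max(4+30, 13+26, 15+17, 21+13, 13+4, 23+0) = 39
r[7] = max(4+39, 13+30, 15+26, …, 23+4, 26+0) = 43
Maximum revenue is $43.
Now minimize piece count subject to staying optimal: for each k, pieces[k] = 1 + min over i with p[i]+r[k−i]=r[k] of pieces[k−i].
pieces[4] = 2
pieces[5] = 3
pieces[6] = 3
pieces[7] = 4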